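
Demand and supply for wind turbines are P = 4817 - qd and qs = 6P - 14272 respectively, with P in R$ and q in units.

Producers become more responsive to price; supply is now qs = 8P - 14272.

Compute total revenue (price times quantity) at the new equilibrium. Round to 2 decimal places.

5718216.00

Before the shock: 4817 - P = 6P - 14272 ⇒ 19089 = 7P ⇒ P = 2727, q = 2090.
The new curves are qd = 4817 - P (demand) and qs = 8P - 14272 (supply).
New equilibrium: 4817 - P = 8P - 14272 ⇒ 19089 = 9P ⇒ P = 2121, q = 2696.
New expenditure = 2121 × 2696 = 5718216.00.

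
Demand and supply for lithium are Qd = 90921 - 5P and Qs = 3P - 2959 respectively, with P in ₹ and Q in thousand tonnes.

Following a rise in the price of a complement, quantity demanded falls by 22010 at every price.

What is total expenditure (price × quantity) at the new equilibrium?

215540375.9375

Original equilibrium: 90921 - 5P = 3P - 2959 gives 93880 = 8P, so P = 11735 and Q = 32246.
With the change applied: demand Qd = 68911 - 5P, supply Qs = 3P - 2959.
Clearing the new market: 68911 - 5P = 3P - 2959, so P = 8983.75 and Q = 23992.25.
New expenditure = 8983.75 × 23992.25 = 215540375.9375.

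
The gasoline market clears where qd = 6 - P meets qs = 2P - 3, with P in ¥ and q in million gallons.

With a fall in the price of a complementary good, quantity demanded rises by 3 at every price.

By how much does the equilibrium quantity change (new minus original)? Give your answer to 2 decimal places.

+2.00

Before the shock: 6 - P = 2P - 3 ⇒ 9 = 3P ⇒ P = 3, q = 3.
With the change applied: demand qd = 9 - P, supply qs = 2P - 3.
Clearing the new market: 9 - P = 2P - 3, so P = 4 and q = 5.
Δq = 5 − 3 = +2.00.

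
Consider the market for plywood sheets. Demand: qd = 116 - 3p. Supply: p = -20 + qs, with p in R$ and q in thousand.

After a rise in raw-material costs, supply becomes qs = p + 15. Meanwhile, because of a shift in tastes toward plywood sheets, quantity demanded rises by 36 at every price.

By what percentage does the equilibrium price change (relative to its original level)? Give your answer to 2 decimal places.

Original equilibrium: 116 - 3p = p + 20 gives 96 = 4p, so p = 24 and q = 44.
The shock moves the curves to qd = 152 - 3p and qs = p + 15.
Setting them equal: 152 - 3p = p + 15 → 137 = 4p, so p = 34.25 and q = 49.25.
%Δp = (34.25 − 24) / 24 × 100 = +42.71%.

+42.71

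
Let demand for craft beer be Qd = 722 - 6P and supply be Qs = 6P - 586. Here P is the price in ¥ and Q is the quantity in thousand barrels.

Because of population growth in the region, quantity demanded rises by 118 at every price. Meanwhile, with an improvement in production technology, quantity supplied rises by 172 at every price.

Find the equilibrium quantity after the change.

Original equilibrium: 722 - 6P = 6P - 586 gives 1308 = 12P, so P = 109 and Q = 68.
With the change applied: demand Qd = 840 - 6P, supply Qs = 6P - 414.
Setting them equal: 840 - 6P = 6P - 414 → 1254 = 12P, so P = 104.5 and Q = 213.

213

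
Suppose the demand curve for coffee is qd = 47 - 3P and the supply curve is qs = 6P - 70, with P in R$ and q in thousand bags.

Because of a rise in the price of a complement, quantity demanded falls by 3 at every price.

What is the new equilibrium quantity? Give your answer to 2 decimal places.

Initially, 47 - 3P = 6P - 70, so 117 = 9P and P = 13, q = 8.
With the change applied: demand qd = 44 - 3P, supply qs = 6P - 70.
Setting them equal: 44 - 3P = 6P - 70 → 114 = 9P, so P = 38/3 ≈ 12.6667 and q = 6.

6.00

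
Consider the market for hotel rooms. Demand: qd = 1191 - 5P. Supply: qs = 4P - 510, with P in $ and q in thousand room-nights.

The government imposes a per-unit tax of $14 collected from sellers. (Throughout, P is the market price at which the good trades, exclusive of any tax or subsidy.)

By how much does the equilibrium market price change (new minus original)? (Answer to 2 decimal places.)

Original equilibrium: 1191 - 5P = 4P - 510 gives 1701 = 9P, so P = 189 and q = 246.
Since sellers keep the price net of the tax, the effective supply curve becomes qs = 4P - 566.
Clearing the new market: 1191 - 5P = 4P - 566, so P = 1757/9 ≈ 195.2222 and q = 1934/9 ≈ 214.8889.
ΔP = 195.2222 − 189 = +6.22.

+6.22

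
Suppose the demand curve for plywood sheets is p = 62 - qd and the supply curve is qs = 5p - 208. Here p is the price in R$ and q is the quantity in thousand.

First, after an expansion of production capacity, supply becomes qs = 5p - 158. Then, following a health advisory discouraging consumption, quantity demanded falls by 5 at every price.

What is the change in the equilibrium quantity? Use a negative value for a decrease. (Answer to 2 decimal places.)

+4.17

Original equilibrium: 62 - p = 5p - 208 gives 270 = 6p, so p = 45 and q = 17.
The new curves are qd = 57 - p (demand) and qs = 5p - 158 (supply).
Clearing the new market: 57 - p = 5p - 158, so p = 215/6 ≈ 35.8333 and q = 127/6 ≈ 21.1667.
Δq = 21.1667 − 17 = +4.17.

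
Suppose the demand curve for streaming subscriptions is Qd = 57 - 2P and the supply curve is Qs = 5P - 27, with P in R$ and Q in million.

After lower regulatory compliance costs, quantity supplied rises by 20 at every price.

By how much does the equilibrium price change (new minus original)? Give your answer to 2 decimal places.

Original equilibrium: 57 - 2P = 5P - 27 gives 84 = 7P, so P = 12 and Q = 33.
With the change applied: demand Qd = 57 - 2P, supply Qs = 5P - 7.
New equilibrium: 57 - 2P = 5P - 7 ⇒ 64 = 7P ⇒ P = 64/7 ≈ 9.1429, Q = 271/7 ≈ 38.7143.
ΔP = 9.1429 − 12 = -2.86.

-2.86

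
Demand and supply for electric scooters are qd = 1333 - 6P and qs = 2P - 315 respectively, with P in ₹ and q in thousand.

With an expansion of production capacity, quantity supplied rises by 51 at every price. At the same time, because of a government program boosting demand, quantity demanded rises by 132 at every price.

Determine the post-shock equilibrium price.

Original equilibrium: 1333 - 6P = 2P - 315 gives 1648 = 8P, so P = 206 and q = 97.
The shock moves the curves to qd = 1465 - 6P and qs = 2P - 264.
Equate the new curves: 1465 - 6P = 2P - 264, giving 1729 = 8P, P = 216.125, q = 168.25.

216.125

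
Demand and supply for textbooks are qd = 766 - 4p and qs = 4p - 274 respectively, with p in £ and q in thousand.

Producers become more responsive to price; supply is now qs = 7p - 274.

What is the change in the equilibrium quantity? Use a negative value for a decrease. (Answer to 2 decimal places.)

Before the shock: 766 - 4p = 4p - 274 ⇒ 1040 = 8p ⇒ p = 130, q = 246.
The shock moves the curves to qd = 766 - 4p and qs = 7p - 274.
Clearing the new market: 766 - 4p = 7p - 274, so p = 1040/11 ≈ 94.5455 and q = 4266/11 ≈ 387.8182.
Δq = 387.8182 − 246 = +141.82.

+141.82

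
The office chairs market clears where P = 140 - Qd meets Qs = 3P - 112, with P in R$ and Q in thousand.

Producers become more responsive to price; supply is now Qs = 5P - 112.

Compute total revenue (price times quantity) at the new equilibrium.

4116

Before the shock: 140 - P = 3P - 112 ⇒ 252 = 4P ⇒ P = 63, Q = 77.
The shock moves the curves to Qd = 140 - P and Qs = 5P - 112.
Setting them equal: 140 - P = 5P - 112 → 252 = 6P, so P = 42 and Q = 98.
New expenditure = 42 × 98 = 4116.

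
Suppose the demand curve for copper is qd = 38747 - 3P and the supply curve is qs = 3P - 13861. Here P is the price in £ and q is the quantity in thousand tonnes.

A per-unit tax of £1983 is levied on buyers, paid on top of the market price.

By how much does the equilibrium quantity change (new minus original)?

Before the shock: 38747 - 3P = 3P - 13861 ⇒ 52608 = 6P ⇒ P = 8768, q = 12443.
Since buyers pay the price plus the tax, the effective demand curve becomes qd = 32798 - 3P.
Clearing the new market: 32798 - 3P = 3P - 13861, so P = 7776.5 and q = 9468.5.
Δq = 9468.5 − 12443 = -2974.5.

-2974.5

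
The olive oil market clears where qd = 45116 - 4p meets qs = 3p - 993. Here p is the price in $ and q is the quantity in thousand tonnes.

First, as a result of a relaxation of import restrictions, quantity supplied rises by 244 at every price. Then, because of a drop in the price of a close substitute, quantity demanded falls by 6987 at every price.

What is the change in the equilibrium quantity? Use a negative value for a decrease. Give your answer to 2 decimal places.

Original equilibrium: 45116 - 4p = 3p - 993 gives 46109 = 7p, so p = 6587 and q = 18768.
The shock moves the curves to qd = 38129 - 4p and qs = 3p - 749.
Setting them equal: 38129 - 4p = 3p - 749 → 38878 = 7p, so p = 5554 and q = 15913.
Δq = 15913 − 18768 = -2855.00.

-2855.00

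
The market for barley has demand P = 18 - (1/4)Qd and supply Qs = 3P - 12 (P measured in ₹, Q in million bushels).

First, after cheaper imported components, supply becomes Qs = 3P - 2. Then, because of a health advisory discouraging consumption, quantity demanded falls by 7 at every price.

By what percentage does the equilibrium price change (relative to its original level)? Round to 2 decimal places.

-20.24

Initially, 72 - 4P = 3P - 12, so 84 = 7P and P = 12, Q = 24.
After the shift, demand is Qd = 65 - 4P and supply is Qs = 3P - 2.
Clearing the new market: 65 - 4P = 3P - 2, so P = 67/7 ≈ 9.5714 and Q = 187/7 ≈ 26.7143.
%ΔP = (9.5714 − 12) / 12 × 100 = -20.24%.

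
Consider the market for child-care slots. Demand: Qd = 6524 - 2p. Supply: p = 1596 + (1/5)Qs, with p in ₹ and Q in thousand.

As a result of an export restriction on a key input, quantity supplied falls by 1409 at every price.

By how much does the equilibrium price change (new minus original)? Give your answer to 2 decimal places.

Solve the original market: 6524 - 2p = 5p - 7980, hence p = 2072 and Q = 2380.
The shock moves the curves to Qd = 6524 - 2p and Qs = 5p - 9389.
Clearing the new market: 6524 - 2p = 5p - 9389, so p = 15913/7 ≈ 2273.2857 and Q = 13842/7 ≈ 1977.4286.
Δp = 2273.2857 − 2072 = +201.29.

+201.29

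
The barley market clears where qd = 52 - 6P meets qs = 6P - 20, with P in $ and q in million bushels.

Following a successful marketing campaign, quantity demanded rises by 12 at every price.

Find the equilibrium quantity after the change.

22

Solve the original market: 52 - 6P = 6P - 20, hence P = 6 and q = 16.
The new curves are qd = 64 - 6P (demand) and qs = 6P - 20 (supply).
Equate the new curves: 64 - 6P = 6P - 20, giving 84 = 12P, P = 7, q = 22.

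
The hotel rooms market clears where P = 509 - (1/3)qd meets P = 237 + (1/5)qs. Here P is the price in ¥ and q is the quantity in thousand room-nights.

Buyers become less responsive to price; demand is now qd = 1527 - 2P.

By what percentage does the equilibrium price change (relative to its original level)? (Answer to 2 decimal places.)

+14.29

Original equilibrium: 1527 - 3P = 5P - 1185 gives 2712 = 8P, so P = 339 and q = 510.
The shock moves the curves to qd = 1527 - 2P and qs = 5P - 1185.
Equate the new curves: 1527 - 2P = 5P - 1185, giving 2712 = 7P, P = 2712/7 ≈ 387.4286, q = 5265/7 ≈ 752.1429.
%ΔP = (387.4286 − 339) / 339 × 100 = +14.29%.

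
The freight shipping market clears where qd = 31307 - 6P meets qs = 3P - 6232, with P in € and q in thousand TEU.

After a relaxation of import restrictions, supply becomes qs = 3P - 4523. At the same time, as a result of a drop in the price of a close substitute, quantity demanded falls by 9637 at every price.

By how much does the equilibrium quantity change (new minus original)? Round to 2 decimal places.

-2073.00

Original equilibrium: 31307 - 6P = 3P - 6232 gives 37539 = 9P, so P = 4171 and q = 6281.
After the shift, demand is qd = 21670 - 6P and supply is qs = 3P - 4523.
Equate the new curves: 21670 - 6P = 3P - 4523, giving 26193 = 9P, P = 8731/3 ≈ 2910.3333, q = 4208.
Δq = 4208 − 6281 = -2073.00.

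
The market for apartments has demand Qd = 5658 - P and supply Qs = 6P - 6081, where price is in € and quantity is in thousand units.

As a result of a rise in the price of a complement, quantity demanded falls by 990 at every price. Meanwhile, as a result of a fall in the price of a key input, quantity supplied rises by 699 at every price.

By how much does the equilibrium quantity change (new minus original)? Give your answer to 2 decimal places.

Before the shock: 5658 - P = 6P - 6081 ⇒ 11739 = 7P ⇒ P = 1677, Q = 3981.
After the shift, demand is Qd = 4668 - P and supply is Qs = 6P - 5382.
Clearing the new market: 4668 - P = 6P - 5382, so P = 10050/7 ≈ 1435.7143 and Q = 22626/7 ≈ 3232.2857.
ΔQ = 3232.2857 − 3981 = -748.71.

-748.71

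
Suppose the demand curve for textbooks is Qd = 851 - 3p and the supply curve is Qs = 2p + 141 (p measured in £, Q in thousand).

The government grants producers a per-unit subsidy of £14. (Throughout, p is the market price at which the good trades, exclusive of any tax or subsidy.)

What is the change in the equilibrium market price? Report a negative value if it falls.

Solve the original market: 851 - 3p = 2p + 141, hence p = 142 and Q = 425.
Since sellers receive the price plus the subsidy, the effective supply curve becomes Qs = 2p + 169.
New equilibrium: 851 - 3p = 2p + 169 ⇒ 682 = 5p ⇒ p = 136.4, Q = 441.8.
Δp = 136.4 − 142 = -5.6.

-5.6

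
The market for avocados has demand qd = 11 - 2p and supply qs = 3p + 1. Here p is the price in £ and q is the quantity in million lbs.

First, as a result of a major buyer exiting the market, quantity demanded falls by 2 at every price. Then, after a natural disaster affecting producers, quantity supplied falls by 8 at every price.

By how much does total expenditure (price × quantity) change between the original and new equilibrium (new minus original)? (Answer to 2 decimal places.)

-5.68

Solve the original market: 11 - 2p = 3p + 1, hence p = 2 and q = 7.
With the change applied: demand qd = 9 - 2p, supply qs = 3p - 7.
Equate the new curves: 9 - 2p = 3p - 7, giving 16 = 5p, p = 3.2, q = 2.6.
Expenditure moves from 2×7 = 14 to 3.2×2.6 = 8.32; change = -5.68.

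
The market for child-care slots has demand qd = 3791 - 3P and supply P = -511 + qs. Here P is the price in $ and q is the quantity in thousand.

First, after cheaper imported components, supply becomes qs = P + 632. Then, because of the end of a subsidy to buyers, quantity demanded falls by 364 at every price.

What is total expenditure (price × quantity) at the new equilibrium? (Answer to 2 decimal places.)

929861.56

Before the shock: 3791 - 3P = P + 511 ⇒ 3280 = 4P ⇒ P = 820, q = 1331.
After the shift, demand is qd = 3427 - 3P and supply is qs = P + 632.
Equate the new curves: 3427 - 3P = P + 632, giving 2795 = 4P, P = 698.75, q = 1330.75.
New expenditure = 698.75 × 1330.75 = 929861.56.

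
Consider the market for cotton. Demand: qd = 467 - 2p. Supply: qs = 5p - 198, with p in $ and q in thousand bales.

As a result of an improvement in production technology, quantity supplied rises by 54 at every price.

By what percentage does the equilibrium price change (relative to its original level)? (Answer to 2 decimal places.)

Initially, 467 - 2p = 5p - 198, so 665 = 7p and p = 95, q = 277.
After the shift, demand is qd = 467 - 2p and supply is qs = 5p - 144.
Clearing the new market: 467 - 2p = 5p - 144, so p = 611/7 ≈ 87.2857 and q = 2047/7 ≈ 292.4286.
%Δp = (87.2857 − 95) / 95 × 100 = -8.12%.

-8.12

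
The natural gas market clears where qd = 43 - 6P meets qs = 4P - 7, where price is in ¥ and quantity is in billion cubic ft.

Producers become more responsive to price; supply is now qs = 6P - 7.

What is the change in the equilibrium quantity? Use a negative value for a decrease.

Before the shock: 43 - 6P = 4P - 7 ⇒ 50 = 10P ⇒ P = 5, q = 13.
The shock moves the curves to qd = 43 - 6P and qs = 6P - 7.
New equilibrium: 43 - 6P = 6P - 7 ⇒ 50 = 12P ⇒ P = 25/6 ≈ 4.1667, q = 18.
Δq = 18 − 13 = +5.

+5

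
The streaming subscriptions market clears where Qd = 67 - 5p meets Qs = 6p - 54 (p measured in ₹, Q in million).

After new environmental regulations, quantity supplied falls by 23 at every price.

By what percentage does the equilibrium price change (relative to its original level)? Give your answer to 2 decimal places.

Solve the original market: 67 - 5p = 6p - 54, hence p = 11 and Q = 12.
With the change applied: demand Qd = 67 - 5p, supply Qs = 6p - 77.
Setting them equal: 67 - 5p = 6p - 77 → 144 = 11p, so p = 144/11 ≈ 13.0909 and Q = 17/11 ≈ 1.5455.
%Δp = (13.0909 − 11) / 11 × 100 = +19.01%.

+19.01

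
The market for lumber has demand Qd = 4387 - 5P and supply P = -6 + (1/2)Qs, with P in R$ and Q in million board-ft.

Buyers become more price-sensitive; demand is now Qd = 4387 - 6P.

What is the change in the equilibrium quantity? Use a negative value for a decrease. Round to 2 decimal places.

-156.25

Original equilibrium: 4387 - 5P = 2P + 12 gives 4375 = 7P, so P = 625 and Q = 1262.
The new curves are Qd = 4387 - 6P (demand) and Qs = 2P + 12 (supply).
New equilibrium: 4387 - 6P = 2P + 12 ⇒ 4375 = 8P ⇒ P = 546.875, Q = 1105.75.
ΔQ = 1105.75 − 1262 = -156.25.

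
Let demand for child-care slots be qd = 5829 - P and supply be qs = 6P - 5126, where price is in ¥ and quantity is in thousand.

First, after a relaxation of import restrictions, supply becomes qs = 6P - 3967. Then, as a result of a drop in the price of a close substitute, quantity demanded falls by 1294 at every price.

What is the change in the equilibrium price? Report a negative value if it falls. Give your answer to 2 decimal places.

-350.43

Solve the original market: 5829 - P = 6P - 5126, hence P = 1565 and q = 4264.
The shock moves the curves to qd = 4535 - P and qs = 6P - 3967.
Setting them equal: 4535 - P = 6P - 3967 → 8502 = 7P, so P = 8502/7 ≈ 1214.5714 and q = 23243/7 ≈ 3320.4286.
ΔP = 1214.5714 − 1565 = -350.43.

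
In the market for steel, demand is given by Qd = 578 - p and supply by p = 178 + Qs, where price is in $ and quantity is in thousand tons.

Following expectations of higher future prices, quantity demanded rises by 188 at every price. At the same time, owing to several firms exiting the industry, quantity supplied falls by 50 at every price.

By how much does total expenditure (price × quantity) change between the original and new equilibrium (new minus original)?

Before the shock: 578 - p = p - 178 ⇒ 756 = 2p ⇒ p = 378, Q = 200.
The new curves are Qd = 766 - p (demand) and Qs = p - 228 (supply).
Equate the new curves: 766 - p = p - 228, giving 994 = 2p, p = 497, Q = 269.
Expenditure moves from 378×200 = 75600 to 497×269 = 133693; change = +58093.

+58093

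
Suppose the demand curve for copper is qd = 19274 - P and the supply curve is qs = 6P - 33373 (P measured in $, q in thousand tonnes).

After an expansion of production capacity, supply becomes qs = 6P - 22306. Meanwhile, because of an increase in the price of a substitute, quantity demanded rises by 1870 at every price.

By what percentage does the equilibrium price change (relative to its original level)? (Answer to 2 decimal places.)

-17.47

Before the shock: 19274 - P = 6P - 33373 ⇒ 52647 = 7P ⇒ P = 7521, q = 11753.
With the change applied: demand qd = 21144 - P, supply qs = 6P - 22306.
Clearing the new market: 21144 - P = 6P - 22306, so P = 43450/7 ≈ 6207.1429 and q = 104558/7 ≈ 14936.8571.
%ΔP = (6207.1429 − 7521) / 7521 × 100 = -17.47%.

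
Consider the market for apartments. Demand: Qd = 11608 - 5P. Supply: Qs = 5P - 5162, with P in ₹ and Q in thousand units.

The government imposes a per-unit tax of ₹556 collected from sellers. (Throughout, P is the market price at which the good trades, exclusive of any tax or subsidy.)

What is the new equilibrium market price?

1955

Original equilibrium: 11608 - 5P = 5P - 5162 gives 16770 = 10P, so P = 1677 and Q = 3223.
Since sellers keep the price net of the tax, the effective supply curve becomes Qs = 5P - 7942.
Equate the new curves: 11608 - 5P = 5P - 7942, giving 19550 = 10P, P = 1955, Q = 1833.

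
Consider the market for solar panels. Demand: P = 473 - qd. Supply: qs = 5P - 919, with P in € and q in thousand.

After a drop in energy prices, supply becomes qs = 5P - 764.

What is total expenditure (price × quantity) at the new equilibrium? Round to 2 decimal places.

Solve the original market: 473 - P = 5P - 919, hence P = 232 and q = 241.
The shock moves the curves to qd = 473 - P and qs = 5P - 764.
Equate the new curves: 473 - P = 5P - 764, giving 1237 = 6P, P = 1237/6 ≈ 206.1667, q = 1601/6 ≈ 266.8333.
New expenditure = 206.1667 × 266.8333 = 55012.14.

55012.14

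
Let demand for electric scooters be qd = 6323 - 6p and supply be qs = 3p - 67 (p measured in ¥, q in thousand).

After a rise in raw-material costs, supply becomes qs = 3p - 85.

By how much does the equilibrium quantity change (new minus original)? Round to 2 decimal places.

-12.00

Solve the original market: 6323 - 6p = 3p - 67, hence p = 710 and q = 2063.
The new curves are qd = 6323 - 6p (demand) and qs = 3p - 85 (supply).
Clearing the new market: 6323 - 6p = 3p - 85, so p = 712 and q = 2051.
Δq = 2051 − 2063 = -12.00.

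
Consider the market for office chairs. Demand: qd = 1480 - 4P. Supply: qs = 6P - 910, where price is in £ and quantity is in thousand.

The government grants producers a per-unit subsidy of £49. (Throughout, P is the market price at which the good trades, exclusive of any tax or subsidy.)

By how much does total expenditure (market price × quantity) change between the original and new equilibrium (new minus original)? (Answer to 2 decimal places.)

+9243.36

Before the shock: 1480 - 4P = 6P - 910 ⇒ 2390 = 10P ⇒ P = 239, q = 524.
Since sellers receive the price plus the subsidy, the effective supply curve becomes qs = 6P - 616.
Clearing the new market: 1480 - 4P = 6P - 616, so P = 209.6 and q = 641.6.
Expenditure moves from 239×524 = 125236 to 209.6×641.6 = 134479.36; change = +9243.36.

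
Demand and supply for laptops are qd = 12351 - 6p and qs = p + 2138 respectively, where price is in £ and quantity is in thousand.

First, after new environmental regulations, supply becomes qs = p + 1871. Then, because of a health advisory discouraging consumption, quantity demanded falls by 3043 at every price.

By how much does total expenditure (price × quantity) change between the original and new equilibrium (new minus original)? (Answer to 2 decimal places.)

-2131464.67

Before the shock: 12351 - 6p = p + 2138 ⇒ 10213 = 7p ⇒ p = 1459, q = 3597.
The new curves are qd = 9308 - 6p (demand) and qs = p + 1871 (supply).
Setting them equal: 9308 - 6p = p + 1871 → 7437 = 7p, so p = 7437/7 ≈ 1062.4286 and q = 20534/7 ≈ 2933.4286.
Expenditure moves from 1459×3597 = 5248023 to 1062.4286×2933.4286 = 3116558.3265; change = -2131464.67.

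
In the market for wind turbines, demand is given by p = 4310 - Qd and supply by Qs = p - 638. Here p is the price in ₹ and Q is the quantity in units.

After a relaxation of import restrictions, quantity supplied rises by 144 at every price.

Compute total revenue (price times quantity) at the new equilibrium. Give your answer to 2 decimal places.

4583016.00

Before the shock: 4310 - p = p - 638 ⇒ 4948 = 2p ⇒ p = 2474, Q = 1836.
After the shift, demand is Qd = 4310 - p and supply is Qs = p - 494.
Setting them equal: 4310 - p = p - 494 → 4804 = 2p, so p = 2402 and Q = 1908.
New expenditure = 2402 × 1908 = 4583016.00.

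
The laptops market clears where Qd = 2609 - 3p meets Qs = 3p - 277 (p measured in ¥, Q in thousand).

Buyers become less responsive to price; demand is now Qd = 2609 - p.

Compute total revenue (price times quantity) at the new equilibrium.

Solve the original market: 2609 - 3p = 3p - 277, hence p = 481 and Q = 1166.
After the shift, demand is Qd = 2609 - p and supply is Qs = 3p - 277.
Clearing the new market: 2609 - p = 3p - 277, so p = 721.5 and Q = 1887.5.
New expenditure = 721.5 × 1887.5 = 1361831.25.

1361831.25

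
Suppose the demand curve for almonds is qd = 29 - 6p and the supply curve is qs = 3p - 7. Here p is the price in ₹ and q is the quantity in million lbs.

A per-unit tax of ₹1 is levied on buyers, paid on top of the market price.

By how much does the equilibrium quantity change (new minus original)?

Original equilibrium: 29 - 6p = 3p - 7 gives 36 = 9p, so p = 4 and q = 5.
Since buyers pay the price plus the tax, the effective demand curve becomes qd = 23 - 6p.
New equilibrium: 23 - 6p = 3p - 7 ⇒ 30 = 9p ⇒ p = 10/3 ≈ 3.3333, q = 3.
Δq = 3 − 5 = -2.

-2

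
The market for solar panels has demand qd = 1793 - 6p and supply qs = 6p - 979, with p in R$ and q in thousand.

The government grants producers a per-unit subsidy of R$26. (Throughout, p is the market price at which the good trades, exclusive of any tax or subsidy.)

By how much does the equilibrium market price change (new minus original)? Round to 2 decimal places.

Original equilibrium: 1793 - 6p = 6p - 979 gives 2772 = 12p, so p = 231 and q = 407.
Since sellers receive the price plus the subsidy, the effective supply curve becomes qs = 6p - 823.
New equilibrium: 1793 - 6p = 6p - 823 ⇒ 2616 = 12p ⇒ p = 218, q = 485.
Δp = 218 − 231 = -13.00.

-13.00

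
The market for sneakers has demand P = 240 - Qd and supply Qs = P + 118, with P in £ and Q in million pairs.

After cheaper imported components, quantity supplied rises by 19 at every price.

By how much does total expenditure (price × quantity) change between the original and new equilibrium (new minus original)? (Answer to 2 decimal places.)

-1211.25

Solve the original market: 240 - P = P + 118, hence P = 61 and Q = 179.
After the shift, demand is Qd = 240 - P and supply is Qs = P + 137.
Setting them equal: 240 - P = P + 137 → 103 = 2P, so P = 51.5 and Q = 188.5.
Expenditure moves from 61×179 = 10919 to 51.5×188.5 = 9707.75; change = -1211.25.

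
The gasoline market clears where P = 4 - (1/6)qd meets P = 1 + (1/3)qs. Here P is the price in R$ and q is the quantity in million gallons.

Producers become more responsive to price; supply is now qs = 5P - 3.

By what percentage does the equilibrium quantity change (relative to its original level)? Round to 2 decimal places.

Original equilibrium: 24 - 6P = 3P - 3 gives 27 = 9P, so P = 3 and q = 6.
With the change applied: demand qd = 24 - 6P, supply qs = 5P - 3.
Setting them equal: 24 - 6P = 5P - 3 → 27 = 11P, so P = 27/11 ≈ 2.4545 and q = 102/11 ≈ 9.2727.
%Δq = (9.2727 − 6) / 6 × 100 = +54.55%.

+54.55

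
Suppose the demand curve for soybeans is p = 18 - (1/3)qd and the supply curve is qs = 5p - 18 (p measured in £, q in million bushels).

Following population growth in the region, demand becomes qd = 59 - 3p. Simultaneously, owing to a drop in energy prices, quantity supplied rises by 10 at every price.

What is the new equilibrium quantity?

Original equilibrium: 54 - 3p = 5p - 18 gives 72 = 8p, so p = 9 and q = 27.
The shock moves the curves to qd = 59 - 3p and qs = 5p - 8.
Equate the new curves: 59 - 3p = 5p - 8, giving 67 = 8p, p = 8.375, q = 33.875.

33.875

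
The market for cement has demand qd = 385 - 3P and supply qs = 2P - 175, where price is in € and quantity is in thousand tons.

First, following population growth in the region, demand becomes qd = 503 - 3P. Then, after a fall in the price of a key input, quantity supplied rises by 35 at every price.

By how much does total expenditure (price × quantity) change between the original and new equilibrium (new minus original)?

Solve the original market: 385 - 3P = 2P - 175, hence P = 112 and q = 49.
After the shift, demand is qd = 503 - 3P and supply is qs = 2P - 140.
New equilibrium: 503 - 3P = 2P - 140 ⇒ 643 = 5P ⇒ P = 128.6, q = 117.2.
Expenditure moves from 112×49 = 5488 to 128.6×117.2 = 15071.92; change = +9583.92.

+9583.92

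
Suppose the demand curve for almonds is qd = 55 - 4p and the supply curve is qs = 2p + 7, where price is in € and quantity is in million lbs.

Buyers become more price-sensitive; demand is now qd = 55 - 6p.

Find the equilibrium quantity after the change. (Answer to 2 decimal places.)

Original equilibrium: 55 - 4p = 2p + 7 gives 48 = 6p, so p = 8 and q = 23.
The new curves are qd = 55 - 6p (demand) and qs = 2p + 7 (supply).
Setting them equal: 55 - 6p = 2p + 7 → 48 = 8p, so p = 6 and q = 19.

19.00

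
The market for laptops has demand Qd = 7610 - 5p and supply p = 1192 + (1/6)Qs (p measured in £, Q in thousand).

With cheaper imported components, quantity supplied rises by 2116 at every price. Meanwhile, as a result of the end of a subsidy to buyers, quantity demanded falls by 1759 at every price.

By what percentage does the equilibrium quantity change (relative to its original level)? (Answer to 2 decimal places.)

Before the shock: 7610 - 5p = 6p - 7152 ⇒ 14762 = 11p ⇒ p = 1342, Q = 900.
The new curves are Qd = 5851 - 5p (demand) and Qs = 6p - 5036 (supply).
New equilibrium: 5851 - 5p = 6p - 5036 ⇒ 10887 = 11p ⇒ p = 10887/11 ≈ 989.7273, Q = 9926/11 ≈ 902.3636.
%ΔQ = (902.3636 − 900) / 900 × 100 = +0.26%.

+0.26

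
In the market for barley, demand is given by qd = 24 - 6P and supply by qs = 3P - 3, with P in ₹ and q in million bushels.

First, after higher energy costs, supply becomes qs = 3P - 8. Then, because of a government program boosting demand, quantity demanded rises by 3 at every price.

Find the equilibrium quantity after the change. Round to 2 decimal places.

Original equilibrium: 24 - 6P = 3P - 3 gives 27 = 9P, so P = 3 and q = 6.
The new curves are qd = 27 - 6P (demand) and qs = 3P - 8 (supply).
Clearing the new market: 27 - 6P = 3P - 8, so P = 35/9 ≈ 3.8889 and q = 11/3 ≈ 3.6667.

3.67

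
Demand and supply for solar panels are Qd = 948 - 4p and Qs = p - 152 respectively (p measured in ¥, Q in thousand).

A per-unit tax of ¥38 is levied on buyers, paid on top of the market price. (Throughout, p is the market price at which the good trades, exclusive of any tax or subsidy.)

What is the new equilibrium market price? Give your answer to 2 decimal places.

Original equilibrium: 948 - 4p = p - 152 gives 1100 = 5p, so p = 220 and Q = 68.
Since buyers pay the price plus the tax, the effective demand curve becomes Qd = 796 - 4p.
New equilibrium: 796 - 4p = p - 152 ⇒ 948 = 5p ⇒ p = 189.6, Q = 37.6.

189.60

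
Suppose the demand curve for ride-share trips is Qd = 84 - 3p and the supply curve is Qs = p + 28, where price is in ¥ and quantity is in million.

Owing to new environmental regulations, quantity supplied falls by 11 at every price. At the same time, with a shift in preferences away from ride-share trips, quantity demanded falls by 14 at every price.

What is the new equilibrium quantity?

30.25

Original equilibrium: 84 - 3p = p + 28 gives 56 = 4p, so p = 14 and Q = 42.
The new curves are Qd = 70 - 3p (demand) and Qs = p + 17 (supply).
Setting them equal: 70 - 3p = p + 17 → 53 = 4p, so p = 13.25 and Q = 30.25.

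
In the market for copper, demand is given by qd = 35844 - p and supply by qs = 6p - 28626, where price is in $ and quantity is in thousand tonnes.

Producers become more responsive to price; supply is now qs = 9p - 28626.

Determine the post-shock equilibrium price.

Original equilibrium: 35844 - p = 6p - 28626 gives 64470 = 7p, so p = 9210 and q = 26634.
With the change applied: demand qd = 35844 - p, supply qs = 9p - 28626.
New equilibrium: 35844 - p = 9p - 28626 ⇒ 64470 = 10p ⇒ p = 6447, q = 29397.

6447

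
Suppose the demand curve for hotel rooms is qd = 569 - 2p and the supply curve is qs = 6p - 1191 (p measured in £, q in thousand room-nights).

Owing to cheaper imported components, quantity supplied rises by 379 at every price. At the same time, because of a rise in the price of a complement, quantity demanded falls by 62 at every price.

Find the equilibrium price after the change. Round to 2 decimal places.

Solve the original market: 569 - 2p = 6p - 1191, hence p = 220 and q = 129.
After the shift, demand is qd = 507 - 2p and supply is qs = 6p - 812.
Equate the new curves: 507 - 2p = 6p - 812, giving 1319 = 8p, p = 164.875, q = 177.25.

164.88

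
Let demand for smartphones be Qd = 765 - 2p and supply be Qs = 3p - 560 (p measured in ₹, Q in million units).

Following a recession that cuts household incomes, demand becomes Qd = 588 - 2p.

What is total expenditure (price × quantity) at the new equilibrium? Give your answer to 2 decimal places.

29572.48

Initially, 765 - 2p = 3p - 560, so 1325 = 5p and p = 265, Q = 235.
The shock moves the curves to Qd = 588 - 2p and Qs = 3p - 560.
Equate the new curves: 588 - 2p = 3p - 560, giving 1148 = 5p, p = 229.6, Q = 128.8.
New expenditure = 229.6 × 128.8 = 29572.48.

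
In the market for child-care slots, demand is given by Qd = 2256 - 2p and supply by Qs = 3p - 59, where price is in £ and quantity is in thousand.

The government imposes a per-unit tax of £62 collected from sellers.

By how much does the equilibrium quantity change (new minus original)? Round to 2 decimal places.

-74.40

Solve the original market: 2256 - 2p = 3p - 59, hence p = 463 and Q = 1330.
Since sellers keep the price net of the tax, the effective supply curve becomes Qs = 3p - 245.
Equate the new curves: 2256 - 2p = 3p - 245, giving 2501 = 5p, p = 500.2, Q = 1255.6.
ΔQ = 1255.6 − 1330 = -74.40.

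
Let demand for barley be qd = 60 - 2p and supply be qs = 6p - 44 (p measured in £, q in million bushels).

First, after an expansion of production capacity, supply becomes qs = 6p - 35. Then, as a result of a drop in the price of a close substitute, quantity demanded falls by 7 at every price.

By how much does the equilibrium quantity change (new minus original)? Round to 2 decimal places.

-3.00

Before the shock: 60 - 2p = 6p - 44 ⇒ 104 = 8p ⇒ p = 13, q = 34.
After the shift, demand is qd = 53 - 2p and supply is qs = 6p - 35.
Equate the new curves: 53 - 2p = 6p - 35, giving 88 = 8p, p = 11, q = 31.
Δq = 31 − 34 = -3.00.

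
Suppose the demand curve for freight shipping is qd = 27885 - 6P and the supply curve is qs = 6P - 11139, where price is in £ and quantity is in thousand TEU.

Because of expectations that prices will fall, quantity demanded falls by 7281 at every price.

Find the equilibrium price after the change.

2645.25

Before the shock: 27885 - 6P = 6P - 11139 ⇒ 39024 = 12P ⇒ P = 3252, q = 8373.
The new curves are qd = 20604 - 6P (demand) and qs = 6P - 11139 (supply).
Clearing the new market: 20604 - 6P = 6P - 11139, so P = 2645.25 and q = 4732.5.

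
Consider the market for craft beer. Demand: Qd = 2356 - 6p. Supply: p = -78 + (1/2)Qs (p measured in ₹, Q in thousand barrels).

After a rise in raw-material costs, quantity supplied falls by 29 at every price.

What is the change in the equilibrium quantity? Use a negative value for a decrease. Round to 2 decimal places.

Solve the original market: 2356 - 6p = 2p + 156, hence p = 275 and Q = 706.
With the change applied: demand Qd = 2356 - 6p, supply Qs = 2p + 127.
Clearing the new market: 2356 - 6p = 2p + 127, so p = 278.625 and Q = 684.25.
ΔQ = 684.25 − 706 = -21.75.

-21.75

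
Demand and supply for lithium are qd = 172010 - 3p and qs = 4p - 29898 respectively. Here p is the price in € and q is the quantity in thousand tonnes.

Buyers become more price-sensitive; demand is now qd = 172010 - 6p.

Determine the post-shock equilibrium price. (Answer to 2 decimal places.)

Original equilibrium: 172010 - 3p = 4p - 29898 gives 201908 = 7p, so p = 28844 and q = 85478.
With the change applied: demand qd = 172010 - 6p, supply qs = 4p - 29898.
Equate the new curves: 172010 - 6p = 4p - 29898, giving 201908 = 10p, p = 20190.8, q = 50865.2.

20190.80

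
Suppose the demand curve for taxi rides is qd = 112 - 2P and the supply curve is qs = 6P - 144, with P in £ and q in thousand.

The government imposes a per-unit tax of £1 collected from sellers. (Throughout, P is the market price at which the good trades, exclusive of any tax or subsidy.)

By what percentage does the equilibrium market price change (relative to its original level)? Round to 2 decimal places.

+2.34

Initially, 112 - 2P = 6P - 144, so 256 = 8P and P = 32, q = 48.
Since sellers keep the price net of the tax, the effective supply curve becomes qs = 6P - 150.
Equate the new curves: 112 - 2P = 6P - 150, giving 262 = 8P, P = 32.75, q = 46.5.
%ΔP = (32.75 − 32) / 32 × 100 = +2.34%.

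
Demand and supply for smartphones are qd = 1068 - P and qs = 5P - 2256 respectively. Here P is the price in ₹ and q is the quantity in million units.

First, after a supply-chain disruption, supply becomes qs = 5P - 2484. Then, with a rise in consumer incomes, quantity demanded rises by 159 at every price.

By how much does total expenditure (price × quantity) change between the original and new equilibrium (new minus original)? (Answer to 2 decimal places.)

+91601.25

Before the shock: 1068 - P = 5P - 2256 ⇒ 3324 = 6P ⇒ P = 554, q = 514.
With the change applied: demand qd = 1227 - P, supply qs = 5P - 2484.
Clearing the new market: 1227 - P = 5P - 2484, so P = 618.5 and q = 608.5.
Expenditure moves from 554×514 = 284756 to 618.5×608.5 = 376357.25; change = +91601.25.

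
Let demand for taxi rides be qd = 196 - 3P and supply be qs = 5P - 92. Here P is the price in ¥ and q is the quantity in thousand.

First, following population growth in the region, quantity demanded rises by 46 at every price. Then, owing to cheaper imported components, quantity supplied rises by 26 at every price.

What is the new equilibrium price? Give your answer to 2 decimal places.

Initially, 196 - 3P = 5P - 92, so 288 = 8P and P = 36, q = 88.
The shock moves the curves to qd = 242 - 3P and qs = 5P - 66.
Clearing the new market: 242 - 3P = 5P - 66, so P = 38.5 and q = 126.5.

38.50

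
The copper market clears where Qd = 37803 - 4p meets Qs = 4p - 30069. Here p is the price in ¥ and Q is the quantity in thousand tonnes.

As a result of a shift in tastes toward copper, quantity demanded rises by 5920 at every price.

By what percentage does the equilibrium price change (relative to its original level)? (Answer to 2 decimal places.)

+8.72

Solve the original market: 37803 - 4p = 4p - 30069, hence p = 8484 and Q = 3867.
The new curves are Qd = 43723 - 4p (demand) and Qs = 4p - 30069 (supply).
Clearing the new market: 43723 - 4p = 4p - 30069, so p = 9224 and Q = 6827.
%Δp = (9224 − 8484) / 8484 × 100 = +8.72%.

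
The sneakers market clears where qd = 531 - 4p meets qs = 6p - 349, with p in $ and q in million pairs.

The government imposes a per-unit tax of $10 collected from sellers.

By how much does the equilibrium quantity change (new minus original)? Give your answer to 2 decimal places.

Initially, 531 - 4p = 6p - 349, so 880 = 10p and p = 88, q = 179.
Since sellers keep the price net of the tax, the effective supply curve becomes qs = 6p - 409.
Equate the new curves: 531 - 4p = 6p - 409, giving 940 = 10p, p = 94, q = 155.
Δq = 155 − 179 = -24.00.

-24.00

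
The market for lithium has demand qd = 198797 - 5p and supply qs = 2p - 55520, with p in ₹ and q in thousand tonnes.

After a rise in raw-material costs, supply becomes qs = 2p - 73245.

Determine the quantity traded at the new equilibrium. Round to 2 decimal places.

Solve the original market: 198797 - 5p = 2p - 55520, hence p = 36331 and q = 17142.
The new curves are qd = 198797 - 5p (demand) and qs = 2p - 73245 (supply).
Setting them equal: 198797 - 5p = 2p - 73245 → 272042 = 7p, so p = 272042/7 ≈ 38863.1429 and q = 31369/7 ≈ 4481.2857.

4481.29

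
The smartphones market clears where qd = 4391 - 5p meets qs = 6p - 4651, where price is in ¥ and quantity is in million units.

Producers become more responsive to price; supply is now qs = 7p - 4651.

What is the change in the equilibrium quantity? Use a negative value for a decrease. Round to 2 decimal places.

Original equilibrium: 4391 - 5p = 6p - 4651 gives 9042 = 11p, so p = 822 and q = 281.
The shock moves the curves to qd = 4391 - 5p and qs = 7p - 4651.
Setting them equal: 4391 - 5p = 7p - 4651 → 9042 = 12p, so p = 753.5 and q = 623.5.
Δq = 623.5 − 281 = +342.50.

+342.50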